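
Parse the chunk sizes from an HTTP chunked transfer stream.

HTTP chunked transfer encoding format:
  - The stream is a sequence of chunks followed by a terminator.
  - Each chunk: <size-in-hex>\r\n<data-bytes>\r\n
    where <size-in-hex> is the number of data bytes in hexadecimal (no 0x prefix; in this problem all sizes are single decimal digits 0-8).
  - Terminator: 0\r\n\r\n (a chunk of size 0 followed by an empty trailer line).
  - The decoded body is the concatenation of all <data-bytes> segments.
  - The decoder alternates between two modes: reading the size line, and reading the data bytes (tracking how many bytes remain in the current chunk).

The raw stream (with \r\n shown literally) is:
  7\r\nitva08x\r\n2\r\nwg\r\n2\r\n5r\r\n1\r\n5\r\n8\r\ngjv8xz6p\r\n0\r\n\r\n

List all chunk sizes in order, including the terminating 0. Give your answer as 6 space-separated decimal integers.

Chunk 1: stream[0..1]='7' size=0x7=7, data at stream[3..10]='itva08x' -> body[0..7], body so far='itva08x'
Chunk 2: stream[12..13]='2' size=0x2=2, data at stream[15..17]='wg' -> body[7..9], body so far='itva08xwg'
Chunk 3: stream[19..20]='2' size=0x2=2, data at stream[22..24]='5r' -> body[9..11], body so far='itva08xwg5r'
Chunk 4: stream[26..27]='1' size=0x1=1, data at stream[29..30]='5' -> body[11..12], body so far='itva08xwg5r5'
Chunk 5: stream[32..33]='8' size=0x8=8, data at stream[35..43]='gjv8xz6p' -> body[12..20], body so far='itva08xwg5r5gjv8xz6p'
Chunk 6: stream[45..46]='0' size=0 (terminator). Final body='itva08xwg5r5gjv8xz6p' (20 bytes)

Answer: 7 2 2 1 8 0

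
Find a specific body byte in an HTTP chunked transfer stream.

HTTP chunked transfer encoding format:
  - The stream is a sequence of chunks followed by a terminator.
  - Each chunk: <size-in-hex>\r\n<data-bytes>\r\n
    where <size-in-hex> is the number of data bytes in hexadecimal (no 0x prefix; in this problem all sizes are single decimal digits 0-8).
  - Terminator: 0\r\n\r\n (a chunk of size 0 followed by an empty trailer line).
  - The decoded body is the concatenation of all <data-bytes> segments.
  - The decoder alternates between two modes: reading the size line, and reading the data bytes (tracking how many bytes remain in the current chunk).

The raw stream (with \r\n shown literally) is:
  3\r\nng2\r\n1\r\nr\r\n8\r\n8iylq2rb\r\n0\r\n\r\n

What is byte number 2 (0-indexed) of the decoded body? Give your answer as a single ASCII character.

Answer: 2

Derivation:
Chunk 1: stream[0..1]='3' size=0x3=3, data at stream[3..6]='ng2' -> body[0..3], body so far='ng2'
Chunk 2: stream[8..9]='1' size=0x1=1, data at stream[11..12]='r' -> body[3..4], body so far='ng2r'
Chunk 3: stream[14..15]='8' size=0x8=8, data at stream[17..25]='8iylq2rb' -> body[4..12], body so far='ng2r8iylq2rb'
Chunk 4: stream[27..28]='0' size=0 (terminator). Final body='ng2r8iylq2rb' (12 bytes)
Body byte 2 = '2'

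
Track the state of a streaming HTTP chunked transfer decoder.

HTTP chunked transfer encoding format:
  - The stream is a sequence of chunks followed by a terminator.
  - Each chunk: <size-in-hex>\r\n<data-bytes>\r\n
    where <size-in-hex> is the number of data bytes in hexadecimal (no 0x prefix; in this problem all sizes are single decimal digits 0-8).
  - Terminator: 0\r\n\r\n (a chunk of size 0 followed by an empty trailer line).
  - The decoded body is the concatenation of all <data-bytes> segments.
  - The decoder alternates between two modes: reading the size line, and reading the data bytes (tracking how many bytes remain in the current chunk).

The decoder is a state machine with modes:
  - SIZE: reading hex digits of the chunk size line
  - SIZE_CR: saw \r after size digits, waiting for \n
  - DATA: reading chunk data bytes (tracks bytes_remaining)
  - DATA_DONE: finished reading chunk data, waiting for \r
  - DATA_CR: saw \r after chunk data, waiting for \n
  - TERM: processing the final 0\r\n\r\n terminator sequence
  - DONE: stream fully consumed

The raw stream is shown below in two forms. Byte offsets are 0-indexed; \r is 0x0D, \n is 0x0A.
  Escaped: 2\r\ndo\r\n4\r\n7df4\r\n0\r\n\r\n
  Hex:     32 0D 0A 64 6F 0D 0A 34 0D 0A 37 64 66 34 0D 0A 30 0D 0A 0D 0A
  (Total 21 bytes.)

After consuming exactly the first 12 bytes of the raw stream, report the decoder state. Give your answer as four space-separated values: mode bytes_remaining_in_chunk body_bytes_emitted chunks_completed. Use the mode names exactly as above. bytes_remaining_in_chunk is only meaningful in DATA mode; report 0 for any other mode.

Byte 0 = '2': mode=SIZE remaining=0 emitted=0 chunks_done=0
Byte 1 = 0x0D: mode=SIZE_CR remaining=0 emitted=0 chunks_done=0
Byte 2 = 0x0A: mode=DATA remaining=2 emitted=0 chunks_done=0
Byte 3 = 'd': mode=DATA remaining=1 emitted=1 chunks_done=0
Byte 4 = 'o': mode=DATA_DONE remaining=0 emitted=2 chunks_done=0
Byte 5 = 0x0D: mode=DATA_CR remaining=0 emitted=2 chunks_done=0
Byte 6 = 0x0A: mode=SIZE remaining=0 emitted=2 chunks_done=1
Byte 7 = '4': mode=SIZE remaining=0 emitted=2 chunks_done=1
Byte 8 = 0x0D: mode=SIZE_CR remaining=0 emitted=2 chunks_done=1
Byte 9 = 0x0A: mode=DATA remaining=4 emitted=2 chunks_done=1
Byte 10 = '7': mode=DATA remaining=3 emitted=3 chunks_done=1
Byte 11 = 'd': mode=DATA remaining=2 emitted=4 chunks_done=1

Answer: DATA 2 4 1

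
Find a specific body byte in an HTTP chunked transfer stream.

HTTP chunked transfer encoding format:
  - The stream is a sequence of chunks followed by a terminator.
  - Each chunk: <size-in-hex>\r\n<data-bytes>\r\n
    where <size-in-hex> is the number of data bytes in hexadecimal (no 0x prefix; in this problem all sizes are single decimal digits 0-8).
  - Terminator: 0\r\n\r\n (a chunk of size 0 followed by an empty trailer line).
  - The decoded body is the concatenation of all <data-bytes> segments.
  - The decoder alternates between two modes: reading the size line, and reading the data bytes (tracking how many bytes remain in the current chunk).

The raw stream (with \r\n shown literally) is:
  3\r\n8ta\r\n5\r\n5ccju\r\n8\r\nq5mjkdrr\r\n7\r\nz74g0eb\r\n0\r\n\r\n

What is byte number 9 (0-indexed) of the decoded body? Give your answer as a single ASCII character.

Answer: 5

Derivation:
Chunk 1: stream[0..1]='3' size=0x3=3, data at stream[3..6]='8ta' -> body[0..3], body so far='8ta'
Chunk 2: stream[8..9]='5' size=0x5=5, data at stream[11..16]='5ccju' -> body[3..8], body so far='8ta5ccju'
Chunk 3: stream[18..19]='8' size=0x8=8, data at stream[21..29]='q5mjkdrr' -> body[8..16], body so far='8ta5ccjuq5mjkdrr'
Chunk 4: stream[31..32]='7' size=0x7=7, data at stream[34..41]='z74g0eb' -> body[16..23], body so far='8ta5ccjuq5mjkdrrz74g0eb'
Chunk 5: stream[43..44]='0' size=0 (terminator). Final body='8ta5ccjuq5mjkdrrz74g0eb' (23 bytes)
Body byte 9 = '5'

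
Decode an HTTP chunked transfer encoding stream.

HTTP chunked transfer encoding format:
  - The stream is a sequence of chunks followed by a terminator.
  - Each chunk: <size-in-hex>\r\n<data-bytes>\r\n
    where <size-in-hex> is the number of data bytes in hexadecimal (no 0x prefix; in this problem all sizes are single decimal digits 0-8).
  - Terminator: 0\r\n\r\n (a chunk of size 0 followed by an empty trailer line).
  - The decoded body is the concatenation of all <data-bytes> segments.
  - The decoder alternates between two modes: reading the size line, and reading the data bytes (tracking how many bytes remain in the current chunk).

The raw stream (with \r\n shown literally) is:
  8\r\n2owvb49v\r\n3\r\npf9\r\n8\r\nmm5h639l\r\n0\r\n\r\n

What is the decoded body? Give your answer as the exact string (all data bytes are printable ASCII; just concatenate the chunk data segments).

Answer: 2owvb49vpf9mm5h639l

Derivation:
Chunk 1: stream[0..1]='8' size=0x8=8, data at stream[3..11]='2owvb49v' -> body[0..8], body so far='2owvb49v'
Chunk 2: stream[13..14]='3' size=0x3=3, data at stream[16..19]='pf9' -> body[8..11], body so far='2owvb49vpf9'
Chunk 3: stream[21..22]='8' size=0x8=8, data at stream[24..32]='mm5h639l' -> body[11..19], body so far='2owvb49vpf9mm5h639l'
Chunk 4: stream[34..35]='0' size=0 (terminator). Final body='2owvb49vpf9mm5h639l' (19 bytes)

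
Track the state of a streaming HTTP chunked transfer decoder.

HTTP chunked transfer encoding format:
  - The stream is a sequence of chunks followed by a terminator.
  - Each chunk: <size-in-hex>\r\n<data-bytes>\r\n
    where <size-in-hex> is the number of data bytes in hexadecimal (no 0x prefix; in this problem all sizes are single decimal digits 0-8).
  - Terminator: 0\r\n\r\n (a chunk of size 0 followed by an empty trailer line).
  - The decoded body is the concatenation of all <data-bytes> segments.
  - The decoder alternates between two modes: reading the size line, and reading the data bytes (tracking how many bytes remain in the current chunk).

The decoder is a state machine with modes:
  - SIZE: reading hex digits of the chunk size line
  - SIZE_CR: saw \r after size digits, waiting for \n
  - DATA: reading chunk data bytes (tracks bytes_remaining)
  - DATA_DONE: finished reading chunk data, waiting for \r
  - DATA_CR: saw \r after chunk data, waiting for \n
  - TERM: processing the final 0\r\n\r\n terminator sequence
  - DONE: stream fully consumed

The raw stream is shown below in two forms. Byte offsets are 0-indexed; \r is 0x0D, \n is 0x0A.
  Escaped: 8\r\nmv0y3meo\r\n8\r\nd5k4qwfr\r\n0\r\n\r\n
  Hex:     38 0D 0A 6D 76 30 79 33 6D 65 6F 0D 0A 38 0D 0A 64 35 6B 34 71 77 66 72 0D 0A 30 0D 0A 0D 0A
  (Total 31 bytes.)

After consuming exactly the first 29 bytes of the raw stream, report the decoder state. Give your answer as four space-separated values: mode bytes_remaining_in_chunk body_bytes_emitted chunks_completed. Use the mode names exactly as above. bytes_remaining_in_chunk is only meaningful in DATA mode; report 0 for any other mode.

Answer: TERM 0 16 2

Derivation:
Byte 0 = '8': mode=SIZE remaining=0 emitted=0 chunks_done=0
Byte 1 = 0x0D: mode=SIZE_CR remaining=0 emitted=0 chunks_done=0
Byte 2 = 0x0A: mode=DATA remaining=8 emitted=0 chunks_done=0
Byte 3 = 'm': mode=DATA remaining=7 emitted=1 chunks_done=0
Byte 4 = 'v': mode=DATA remaining=6 emitted=2 chunks_done=0
Byte 5 = '0': mode=DATA remaining=5 emitted=3 chunks_done=0
Byte 6 = 'y': mode=DATA remaining=4 emitted=4 chunks_done=0
Byte 7 = '3': mode=DATA remaining=3 emitted=5 chunks_done=0
Byte 8 = 'm': mode=DATA remaining=2 emitted=6 chunks_done=0
Byte 9 = 'e': mode=DATA remaining=1 emitted=7 chunks_done=0
Byte 10 = 'o': mode=DATA_DONE remaining=0 emitted=8 chunks_done=0
Byte 11 = 0x0D: mode=DATA_CR remaining=0 emitted=8 chunks_done=0
Byte 12 = 0x0A: mode=SIZE remaining=0 emitted=8 chunks_done=1
Byte 13 = '8': mode=SIZE remaining=0 emitted=8 chunks_done=1
Byte 14 = 0x0D: mode=SIZE_CR remaining=0 emitted=8 chunks_done=1
Byte 15 = 0x0A: mode=DATA remaining=8 emitted=8 chunks_done=1
Byte 16 = 'd': mode=DATA remaining=7 emitted=9 chunks_done=1
Byte 17 = '5': mode=DATA remaining=6 emitted=10 chunks_done=1
Byte 18 = 'k': mode=DATA remaining=5 emitted=11 chunks_done=1
Byte 19 = '4': mode=DATA remaining=4 emitted=12 chunks_done=1
Byte 20 = 'q': mode=DATA remaining=3 emitted=13 chunks_done=1
Byte 21 = 'w': mode=DATA remaining=2 emitted=14 chunks_done=1
Byte 22 = 'f': mode=DATA remaining=1 emitted=15 chunks_done=1
Byte 23 = 'r': mode=DATA_DONE remaining=0 emitted=16 chunks_done=1
Byte 24 = 0x0D: mode=DATA_CR remaining=0 emitted=16 chunks_done=1
Byte 25 = 0x0A: mode=SIZE remaining=0 emitted=16 chunks_done=2
Byte 26 = '0': mode=SIZE remaining=0 emitted=16 chunks_done=2
Byte 27 = 0x0D: mode=SIZE_CR remaining=0 emitted=16 chunks_done=2
Byte 28 = 0x0A: mode=TERM remaining=0 emitted=16 chunks_done=2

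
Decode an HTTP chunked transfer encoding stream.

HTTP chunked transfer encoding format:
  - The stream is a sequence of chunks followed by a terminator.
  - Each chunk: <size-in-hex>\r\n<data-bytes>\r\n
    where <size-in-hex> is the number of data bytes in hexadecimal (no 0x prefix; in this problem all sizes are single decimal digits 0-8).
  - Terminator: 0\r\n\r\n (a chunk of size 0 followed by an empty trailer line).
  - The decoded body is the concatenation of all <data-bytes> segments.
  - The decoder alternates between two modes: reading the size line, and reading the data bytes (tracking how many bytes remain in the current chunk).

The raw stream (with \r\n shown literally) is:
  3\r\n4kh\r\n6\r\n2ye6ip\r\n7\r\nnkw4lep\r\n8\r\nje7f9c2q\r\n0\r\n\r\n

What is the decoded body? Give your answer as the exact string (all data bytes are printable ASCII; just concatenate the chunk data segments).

Chunk 1: stream[0..1]='3' size=0x3=3, data at stream[3..6]='4kh' -> body[0..3], body so far='4kh'
Chunk 2: stream[8..9]='6' size=0x6=6, data at stream[11..17]='2ye6ip' -> body[3..9], body so far='4kh2ye6ip'
Chunk 3: stream[19..20]='7' size=0x7=7, data at stream[22..29]='nkw4lep' -> body[9..16], body so far='4kh2ye6ipnkw4lep'
Chunk 4: stream[31..32]='8' size=0x8=8, data at stream[34..42]='je7f9c2q' -> body[16..24], body so far='4kh2ye6ipnkw4lepje7f9c2q'
Chunk 5: stream[44..45]='0' size=0 (terminator). Final body='4kh2ye6ipnkw4lepje7f9c2q' (24 bytes)

Answer: 4kh2ye6ipnkw4lepje7f9c2q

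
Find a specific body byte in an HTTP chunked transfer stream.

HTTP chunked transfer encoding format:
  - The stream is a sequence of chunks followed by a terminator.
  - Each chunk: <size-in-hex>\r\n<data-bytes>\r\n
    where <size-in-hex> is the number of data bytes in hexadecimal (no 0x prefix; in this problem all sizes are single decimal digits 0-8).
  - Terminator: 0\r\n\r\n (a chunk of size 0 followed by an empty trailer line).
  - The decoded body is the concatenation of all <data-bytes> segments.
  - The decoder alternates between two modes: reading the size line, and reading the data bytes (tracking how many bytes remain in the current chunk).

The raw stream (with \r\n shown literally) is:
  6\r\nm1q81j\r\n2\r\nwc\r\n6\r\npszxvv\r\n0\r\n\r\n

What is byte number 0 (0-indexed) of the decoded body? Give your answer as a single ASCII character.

Chunk 1: stream[0..1]='6' size=0x6=6, data at stream[3..9]='m1q81j' -> body[0..6], body so far='m1q81j'
Chunk 2: stream[11..12]='2' size=0x2=2, data at stream[14..16]='wc' -> body[6..8], body so far='m1q81jwc'
Chunk 3: stream[18..19]='6' size=0x6=6, data at stream[21..27]='pszxvv' -> body[8..14], body so far='m1q81jwcpszxvv'
Chunk 4: stream[29..30]='0' size=0 (terminator). Final body='m1q81jwcpszxvv' (14 bytes)
Body byte 0 = 'm'

Answer: m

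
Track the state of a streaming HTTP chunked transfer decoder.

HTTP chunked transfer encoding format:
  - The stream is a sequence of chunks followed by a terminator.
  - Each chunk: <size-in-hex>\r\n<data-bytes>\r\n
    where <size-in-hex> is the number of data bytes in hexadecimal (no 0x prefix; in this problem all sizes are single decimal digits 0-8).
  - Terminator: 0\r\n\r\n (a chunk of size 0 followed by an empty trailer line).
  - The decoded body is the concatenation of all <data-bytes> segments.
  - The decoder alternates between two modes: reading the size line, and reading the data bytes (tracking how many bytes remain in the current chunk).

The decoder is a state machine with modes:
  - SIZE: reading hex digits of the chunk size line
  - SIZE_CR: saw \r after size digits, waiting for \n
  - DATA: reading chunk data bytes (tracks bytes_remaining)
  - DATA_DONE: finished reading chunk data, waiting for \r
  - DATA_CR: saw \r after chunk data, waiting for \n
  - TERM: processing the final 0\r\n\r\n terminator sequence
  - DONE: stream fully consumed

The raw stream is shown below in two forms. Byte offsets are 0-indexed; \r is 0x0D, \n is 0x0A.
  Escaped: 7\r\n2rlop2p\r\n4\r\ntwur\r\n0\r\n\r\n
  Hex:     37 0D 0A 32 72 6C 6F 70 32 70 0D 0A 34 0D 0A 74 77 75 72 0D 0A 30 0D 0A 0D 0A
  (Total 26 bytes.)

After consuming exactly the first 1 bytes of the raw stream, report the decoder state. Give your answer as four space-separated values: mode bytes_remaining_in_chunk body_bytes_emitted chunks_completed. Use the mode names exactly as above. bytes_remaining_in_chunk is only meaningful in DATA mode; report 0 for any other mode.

Answer: SIZE 0 0 0

Derivation:
Byte 0 = '7': mode=SIZE remaining=0 emitted=0 chunks_done=0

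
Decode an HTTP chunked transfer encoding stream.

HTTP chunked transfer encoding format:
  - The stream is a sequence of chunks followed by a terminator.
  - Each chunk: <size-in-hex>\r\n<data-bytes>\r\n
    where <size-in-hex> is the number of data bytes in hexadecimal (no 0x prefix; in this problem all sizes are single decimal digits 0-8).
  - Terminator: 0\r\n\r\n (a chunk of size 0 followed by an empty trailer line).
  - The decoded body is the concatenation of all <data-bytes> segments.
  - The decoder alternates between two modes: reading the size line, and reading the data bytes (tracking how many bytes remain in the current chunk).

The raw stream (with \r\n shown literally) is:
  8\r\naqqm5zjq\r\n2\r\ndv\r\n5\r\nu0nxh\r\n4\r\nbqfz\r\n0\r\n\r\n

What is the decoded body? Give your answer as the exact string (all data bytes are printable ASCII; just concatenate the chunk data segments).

Chunk 1: stream[0..1]='8' size=0x8=8, data at stream[3..11]='aqqm5zjq' -> body[0..8], body so far='aqqm5zjq'
Chunk 2: stream[13..14]='2' size=0x2=2, data at stream[16..18]='dv' -> body[8..10], body so far='aqqm5zjqdv'
Chunk 3: stream[20..21]='5' size=0x5=5, data at stream[23..28]='u0nxh' -> body[10..15], body so far='aqqm5zjqdvu0nxh'
Chunk 4: stream[30..31]='4' size=0x4=4, data at stream[33..37]='bqfz' -> body[15..19], body so far='aqqm5zjqdvu0nxhbqfz'
Chunk 5: stream[39..40]='0' size=0 (terminator). Final body='aqqm5zjqdvu0nxhbqfz' (19 bytes)

Answer: aqqm5zjqdvu0nxhbqfz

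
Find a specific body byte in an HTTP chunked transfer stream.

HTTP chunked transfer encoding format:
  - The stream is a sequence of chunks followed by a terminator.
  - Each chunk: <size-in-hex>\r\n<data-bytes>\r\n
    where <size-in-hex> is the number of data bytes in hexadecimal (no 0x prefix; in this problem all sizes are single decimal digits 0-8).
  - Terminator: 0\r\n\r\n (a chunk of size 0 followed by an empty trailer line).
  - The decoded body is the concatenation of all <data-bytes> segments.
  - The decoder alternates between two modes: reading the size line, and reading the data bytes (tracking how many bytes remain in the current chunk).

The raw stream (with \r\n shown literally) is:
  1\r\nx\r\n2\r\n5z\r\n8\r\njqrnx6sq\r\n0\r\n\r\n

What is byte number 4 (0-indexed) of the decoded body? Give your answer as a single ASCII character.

Chunk 1: stream[0..1]='1' size=0x1=1, data at stream[3..4]='x' -> body[0..1], body so far='x'
Chunk 2: stream[6..7]='2' size=0x2=2, data at stream[9..11]='5z' -> body[1..3], body so far='x5z'
Chunk 3: stream[13..14]='8' size=0x8=8, data at stream[16..24]='jqrnx6sq' -> body[3..11], body so far='x5zjqrnx6sq'
Chunk 4: stream[26..27]='0' size=0 (terminator). Final body='x5zjqrnx6sq' (11 bytes)
Body byte 4 = 'q'

Answer: q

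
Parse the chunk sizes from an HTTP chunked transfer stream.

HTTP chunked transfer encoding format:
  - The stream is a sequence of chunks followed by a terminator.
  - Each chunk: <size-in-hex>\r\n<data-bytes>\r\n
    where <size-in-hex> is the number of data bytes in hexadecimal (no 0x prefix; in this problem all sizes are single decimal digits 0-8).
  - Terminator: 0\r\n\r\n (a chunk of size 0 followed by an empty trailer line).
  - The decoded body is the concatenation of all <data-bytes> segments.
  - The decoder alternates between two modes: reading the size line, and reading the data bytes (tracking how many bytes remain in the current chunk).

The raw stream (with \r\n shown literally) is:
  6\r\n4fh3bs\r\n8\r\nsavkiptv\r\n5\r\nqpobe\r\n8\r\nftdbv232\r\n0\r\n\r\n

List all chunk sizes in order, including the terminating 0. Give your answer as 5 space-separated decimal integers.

Chunk 1: stream[0..1]='6' size=0x6=6, data at stream[3..9]='4fh3bs' -> body[0..6], body so far='4fh3bs'
Chunk 2: stream[11..12]='8' size=0x8=8, data at stream[14..22]='savkiptv' -> body[6..14], body so far='4fh3bssavkiptv'
Chunk 3: stream[24..25]='5' size=0x5=5, data at stream[27..32]='qpobe' -> body[14..19], body so far='4fh3bssavkiptvqpobe'
Chunk 4: stream[34..35]='8' size=0x8=8, data at stream[37..45]='ftdbv232' -> body[19..27], body so far='4fh3bssavkiptvqpobeftdbv232'
Chunk 5: stream[47..48]='0' size=0 (terminator). Final body='4fh3bssavkiptvqpobeftdbv232' (27 bytes)

Answer: 6 8 5 8 0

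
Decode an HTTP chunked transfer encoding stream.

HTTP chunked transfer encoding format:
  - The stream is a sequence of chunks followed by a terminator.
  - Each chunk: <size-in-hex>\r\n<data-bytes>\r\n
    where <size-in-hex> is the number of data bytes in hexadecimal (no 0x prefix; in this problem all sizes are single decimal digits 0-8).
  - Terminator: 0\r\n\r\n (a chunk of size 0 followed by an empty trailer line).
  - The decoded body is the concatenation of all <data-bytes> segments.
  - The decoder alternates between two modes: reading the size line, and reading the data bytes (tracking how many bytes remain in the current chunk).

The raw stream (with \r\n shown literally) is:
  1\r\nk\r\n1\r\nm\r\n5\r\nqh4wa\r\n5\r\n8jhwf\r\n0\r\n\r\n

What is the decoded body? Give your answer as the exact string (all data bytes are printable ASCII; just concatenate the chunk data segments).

Chunk 1: stream[0..1]='1' size=0x1=1, data at stream[3..4]='k' -> body[0..1], body so far='k'
Chunk 2: stream[6..7]='1' size=0x1=1, data at stream[9..10]='m' -> body[1..2], body so far='km'
Chunk 3: stream[12..13]='5' size=0x5=5, data at stream[15..20]='qh4wa' -> body[2..7], body so far='kmqh4wa'
Chunk 4: stream[22..23]='5' size=0x5=5, data at stream[25..30]='8jhwf' -> body[7..12], body so far='kmqh4wa8jhwf'
Chunk 5: stream[32..33]='0' size=0 (terminator). Final body='kmqh4wa8jhwf' (12 bytes)

Answer: kmqh4wa8jhwf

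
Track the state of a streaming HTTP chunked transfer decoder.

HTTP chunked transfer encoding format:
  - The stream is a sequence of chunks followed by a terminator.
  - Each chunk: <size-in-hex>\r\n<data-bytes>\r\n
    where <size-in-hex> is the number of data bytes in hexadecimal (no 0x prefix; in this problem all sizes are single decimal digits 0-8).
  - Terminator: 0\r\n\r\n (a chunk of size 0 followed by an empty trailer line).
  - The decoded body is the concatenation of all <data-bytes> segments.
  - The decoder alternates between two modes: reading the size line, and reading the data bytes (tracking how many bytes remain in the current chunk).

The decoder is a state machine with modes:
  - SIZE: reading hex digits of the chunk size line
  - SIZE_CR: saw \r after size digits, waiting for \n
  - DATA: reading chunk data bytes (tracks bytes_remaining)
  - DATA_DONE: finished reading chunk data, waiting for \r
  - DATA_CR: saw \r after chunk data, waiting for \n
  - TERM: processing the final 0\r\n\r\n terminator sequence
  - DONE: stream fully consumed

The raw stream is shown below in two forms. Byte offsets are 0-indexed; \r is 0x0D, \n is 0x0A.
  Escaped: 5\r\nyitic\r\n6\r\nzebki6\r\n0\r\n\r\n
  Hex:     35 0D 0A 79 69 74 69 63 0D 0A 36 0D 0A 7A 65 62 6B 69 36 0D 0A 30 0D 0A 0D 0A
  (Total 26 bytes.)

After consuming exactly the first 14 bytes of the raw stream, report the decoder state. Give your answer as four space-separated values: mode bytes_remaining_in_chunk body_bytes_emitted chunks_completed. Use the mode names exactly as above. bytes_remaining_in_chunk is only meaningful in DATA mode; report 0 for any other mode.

Answer: DATA 5 6 1

Derivation:
Byte 0 = '5': mode=SIZE remaining=0 emitted=0 chunks_done=0
Byte 1 = 0x0D: mode=SIZE_CR remaining=0 emitted=0 chunks_done=0
Byte 2 = 0x0A: mode=DATA remaining=5 emitted=0 chunks_done=0
Byte 3 = 'y': mode=DATA remaining=4 emitted=1 chunks_done=0
Byte 4 = 'i': mode=DATA remaining=3 emitted=2 chunks_done=0
Byte 5 = 't': mode=DATA remaining=2 emitted=3 chunks_done=0
Byte 6 = 'i': mode=DATA remaining=1 emitted=4 chunks_done=0
Byte 7 = 'c': mode=DATA_DONE remaining=0 emitted=5 chunks_done=0
Byte 8 = 0x0D: mode=DATA_CR remaining=0 emitted=5 chunks_done=0
Byte 9 = 0x0A: mode=SIZE remaining=0 emitted=5 chunks_done=1
Byte 10 = '6': mode=SIZE remaining=0 emitted=5 chunks_done=1
Byte 11 = 0x0D: mode=SIZE_CR remaining=0 emitted=5 chunks_done=1
Byte 12 = 0x0A: mode=DATA remaining=6 emitted=5 chunks_done=1
Byte 13 = 'z': mode=DATA remaining=5 emitted=6 chunks_done=1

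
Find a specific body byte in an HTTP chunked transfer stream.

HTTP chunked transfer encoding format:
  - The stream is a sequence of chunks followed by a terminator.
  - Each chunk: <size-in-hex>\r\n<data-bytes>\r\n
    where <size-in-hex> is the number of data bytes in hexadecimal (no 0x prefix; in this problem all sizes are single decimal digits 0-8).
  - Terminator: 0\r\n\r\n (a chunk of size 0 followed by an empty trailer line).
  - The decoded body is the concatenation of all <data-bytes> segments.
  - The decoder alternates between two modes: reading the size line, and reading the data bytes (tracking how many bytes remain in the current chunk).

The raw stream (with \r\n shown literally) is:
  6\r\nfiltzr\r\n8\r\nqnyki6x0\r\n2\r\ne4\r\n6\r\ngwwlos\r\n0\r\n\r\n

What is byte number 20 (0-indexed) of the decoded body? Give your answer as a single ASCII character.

Chunk 1: stream[0..1]='6' size=0x6=6, data at stream[3..9]='filtzr' -> body[0..6], body so far='filtzr'
Chunk 2: stream[11..12]='8' size=0x8=8, data at stream[14..22]='qnyki6x0' -> body[6..14], body so far='filtzrqnyki6x0'
Chunk 3: stream[24..25]='2' size=0x2=2, data at stream[27..29]='e4' -> body[14..16], body so far='filtzrqnyki6x0e4'
Chunk 4: stream[31..32]='6' size=0x6=6, data at stream[34..40]='gwwlos' -> body[16..22], body so far='filtzrqnyki6x0e4gwwlos'
Chunk 5: stream[42..43]='0' size=0 (terminator). Final body='filtzrqnyki6x0e4gwwlos' (22 bytes)
Body byte 20 = 'o'

Answer: o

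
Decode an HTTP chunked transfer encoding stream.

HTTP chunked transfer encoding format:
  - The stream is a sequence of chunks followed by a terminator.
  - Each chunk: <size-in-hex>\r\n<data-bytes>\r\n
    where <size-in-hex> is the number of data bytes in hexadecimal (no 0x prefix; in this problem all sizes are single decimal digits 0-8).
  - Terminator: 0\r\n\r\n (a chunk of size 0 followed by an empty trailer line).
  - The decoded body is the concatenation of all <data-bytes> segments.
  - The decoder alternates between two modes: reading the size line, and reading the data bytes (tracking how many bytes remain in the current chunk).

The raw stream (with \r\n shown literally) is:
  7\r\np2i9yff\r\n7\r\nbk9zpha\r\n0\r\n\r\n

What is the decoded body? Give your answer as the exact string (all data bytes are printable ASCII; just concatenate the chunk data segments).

Answer: p2i9yffbk9zpha

Derivation:
Chunk 1: stream[0..1]='7' size=0x7=7, data at stream[3..10]='p2i9yff' -> body[0..7], body so far='p2i9yff'
Chunk 2: stream[12..13]='7' size=0x7=7, data at stream[15..22]='bk9zpha' -> body[7..14], body so far='p2i9yffbk9zpha'
Chunk 3: stream[24..25]='0' size=0 (terminator). Final body='p2i9yffbk9zpha' (14 bytes)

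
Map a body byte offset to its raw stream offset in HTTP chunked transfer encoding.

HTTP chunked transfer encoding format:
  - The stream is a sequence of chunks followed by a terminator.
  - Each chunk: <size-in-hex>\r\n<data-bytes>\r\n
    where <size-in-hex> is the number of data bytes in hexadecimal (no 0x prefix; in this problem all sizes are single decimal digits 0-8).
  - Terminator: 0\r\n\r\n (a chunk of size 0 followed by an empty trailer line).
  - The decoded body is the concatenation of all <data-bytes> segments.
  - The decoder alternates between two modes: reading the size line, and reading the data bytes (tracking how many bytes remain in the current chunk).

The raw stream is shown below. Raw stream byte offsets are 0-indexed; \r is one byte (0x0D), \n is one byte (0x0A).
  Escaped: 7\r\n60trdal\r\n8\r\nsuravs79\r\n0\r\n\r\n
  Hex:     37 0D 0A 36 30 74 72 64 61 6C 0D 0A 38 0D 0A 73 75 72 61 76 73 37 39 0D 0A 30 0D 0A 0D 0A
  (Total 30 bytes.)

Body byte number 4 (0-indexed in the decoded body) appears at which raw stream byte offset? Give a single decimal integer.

Answer: 7

Derivation:
Chunk 1: stream[0..1]='7' size=0x7=7, data at stream[3..10]='60trdal' -> body[0..7], body so far='60trdal'
Chunk 2: stream[12..13]='8' size=0x8=8, data at stream[15..23]='suravs79' -> body[7..15], body so far='60trdalsuravs79'
Chunk 3: stream[25..26]='0' size=0 (terminator). Final body='60trdalsuravs79' (15 bytes)
Body byte 4 at stream offset 7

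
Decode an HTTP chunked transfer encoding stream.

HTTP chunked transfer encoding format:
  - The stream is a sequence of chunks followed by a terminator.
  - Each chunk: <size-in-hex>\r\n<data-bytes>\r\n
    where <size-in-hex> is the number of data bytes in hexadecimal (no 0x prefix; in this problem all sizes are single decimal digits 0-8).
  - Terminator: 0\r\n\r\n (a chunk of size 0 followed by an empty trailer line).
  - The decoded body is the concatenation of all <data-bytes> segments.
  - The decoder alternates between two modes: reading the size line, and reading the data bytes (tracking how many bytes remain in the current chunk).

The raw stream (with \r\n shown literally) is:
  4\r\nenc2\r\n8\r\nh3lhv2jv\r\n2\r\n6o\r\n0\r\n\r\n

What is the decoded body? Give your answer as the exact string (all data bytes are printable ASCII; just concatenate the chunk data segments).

Chunk 1: stream[0..1]='4' size=0x4=4, data at stream[3..7]='enc2' -> body[0..4], body so far='enc2'
Chunk 2: stream[9..10]='8' size=0x8=8, data at stream[12..20]='h3lhv2jv' -> body[4..12], body so far='enc2h3lhv2jv'
Chunk 3: stream[22..23]='2' size=0x2=2, data at stream[25..27]='6o' -> body[12..14], body so far='enc2h3lhv2jv6o'
Chunk 4: stream[29..30]='0' size=0 (terminator). Final body='enc2h3lhv2jv6o' (14 bytes)

Answer: enc2h3lhv2jv6o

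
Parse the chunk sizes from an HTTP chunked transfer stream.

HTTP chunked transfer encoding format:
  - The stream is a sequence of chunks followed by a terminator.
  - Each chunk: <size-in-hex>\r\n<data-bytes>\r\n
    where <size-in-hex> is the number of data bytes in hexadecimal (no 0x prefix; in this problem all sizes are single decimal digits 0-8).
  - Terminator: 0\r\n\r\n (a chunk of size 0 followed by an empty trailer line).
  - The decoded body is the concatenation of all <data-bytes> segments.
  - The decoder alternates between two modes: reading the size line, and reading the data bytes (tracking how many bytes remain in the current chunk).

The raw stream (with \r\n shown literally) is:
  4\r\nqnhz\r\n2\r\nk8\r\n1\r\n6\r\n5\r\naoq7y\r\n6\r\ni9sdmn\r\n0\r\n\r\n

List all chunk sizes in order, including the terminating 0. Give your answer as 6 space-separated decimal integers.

Answer: 4 2 1 5 6 0

Derivation:
Chunk 1: stream[0..1]='4' size=0x4=4, data at stream[3..7]='qnhz' -> body[0..4], body so far='qnhz'
Chunk 2: stream[9..10]='2' size=0x2=2, data at stream[12..14]='k8' -> body[4..6], body so far='qnhzk8'
Chunk 3: stream[16..17]='1' size=0x1=1, data at stream[19..20]='6' -> body[6..7], body so far='qnhzk86'
Chunk 4: stream[22..23]='5' size=0x5=5, data at stream[25..30]='aoq7y' -> body[7..12], body so far='qnhzk86aoq7y'
Chunk 5: stream[32..33]='6' size=0x6=6, data at stream[35..41]='i9sdmn' -> body[12..18], body so far='qnhzk86aoq7yi9sdmn'
Chunk 6: stream[43..44]='0' size=0 (terminator). Final body='qnhzk86aoq7yi9sdmn' (18 bytes)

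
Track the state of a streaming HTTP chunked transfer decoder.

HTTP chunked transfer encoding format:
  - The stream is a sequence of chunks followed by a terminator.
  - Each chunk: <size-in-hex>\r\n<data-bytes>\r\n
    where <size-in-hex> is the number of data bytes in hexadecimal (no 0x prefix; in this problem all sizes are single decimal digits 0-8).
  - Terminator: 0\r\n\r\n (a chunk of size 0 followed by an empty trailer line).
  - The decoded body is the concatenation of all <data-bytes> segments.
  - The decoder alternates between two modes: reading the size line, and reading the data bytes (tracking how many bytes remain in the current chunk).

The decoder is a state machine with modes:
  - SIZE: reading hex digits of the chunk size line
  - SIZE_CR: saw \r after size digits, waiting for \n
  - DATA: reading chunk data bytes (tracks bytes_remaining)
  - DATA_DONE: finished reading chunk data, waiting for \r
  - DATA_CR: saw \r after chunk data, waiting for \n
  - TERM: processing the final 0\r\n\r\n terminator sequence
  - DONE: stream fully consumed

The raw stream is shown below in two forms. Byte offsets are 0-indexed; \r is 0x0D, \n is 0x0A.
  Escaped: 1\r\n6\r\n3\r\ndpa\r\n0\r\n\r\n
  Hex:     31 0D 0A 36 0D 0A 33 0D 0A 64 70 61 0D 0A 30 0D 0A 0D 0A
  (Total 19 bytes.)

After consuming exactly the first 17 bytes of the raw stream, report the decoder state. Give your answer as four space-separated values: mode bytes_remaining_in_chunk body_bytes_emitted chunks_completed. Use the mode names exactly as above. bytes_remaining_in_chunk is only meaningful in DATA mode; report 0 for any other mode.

Byte 0 = '1': mode=SIZE remaining=0 emitted=0 chunks_done=0
Byte 1 = 0x0D: mode=SIZE_CR remaining=0 emitted=0 chunks_done=0
Byte 2 = 0x0A: mode=DATA remaining=1 emitted=0 chunks_done=0
Byte 3 = '6': mode=DATA_DONE remaining=0 emitted=1 chunks_done=0
Byte 4 = 0x0D: mode=DATA_CR remaining=0 emitted=1 chunks_done=0
Byte 5 = 0x0A: mode=SIZE remaining=0 emitted=1 chunks_done=1
Byte 6 = '3': mode=SIZE remaining=0 emitted=1 chunks_done=1
Byte 7 = 0x0D: mode=SIZE_CR remaining=0 emitted=1 chunks_done=1
Byte 8 = 0x0A: mode=DATA remaining=3 emitted=1 chunks_done=1
Byte 9 = 'd': mode=DATA remaining=2 emitted=2 chunks_done=1
Byte 10 = 'p': mode=DATA remaining=1 emitted=3 chunks_done=1
Byte 11 = 'a': mode=DATA_DONE remaining=0 emitted=4 chunks_done=1
Byte 12 = 0x0D: mode=DATA_CR remaining=0 emitted=4 chunks_done=1
Byte 13 = 0x0A: mode=SIZE remaining=0 emitted=4 chunks_done=2
Byte 14 = '0': mode=SIZE remaining=0 emitted=4 chunks_done=2
Byte 15 = 0x0D: mode=SIZE_CR remaining=0 emitted=4 chunks_done=2
Byte 16 = 0x0A: mode=TERM remaining=0 emitted=4 chunks_done=2

Answer: TERM 0 4 2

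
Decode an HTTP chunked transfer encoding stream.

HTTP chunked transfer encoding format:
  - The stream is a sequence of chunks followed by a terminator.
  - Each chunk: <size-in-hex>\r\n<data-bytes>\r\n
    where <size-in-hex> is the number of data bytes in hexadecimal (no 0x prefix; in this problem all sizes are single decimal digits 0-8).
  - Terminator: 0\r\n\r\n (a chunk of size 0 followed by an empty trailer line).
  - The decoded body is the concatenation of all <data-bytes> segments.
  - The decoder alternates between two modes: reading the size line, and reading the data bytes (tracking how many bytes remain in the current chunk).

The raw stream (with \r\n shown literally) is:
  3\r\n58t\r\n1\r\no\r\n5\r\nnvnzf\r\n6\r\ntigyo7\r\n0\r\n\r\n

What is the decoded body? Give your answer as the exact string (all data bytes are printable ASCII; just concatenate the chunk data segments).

Chunk 1: stream[0..1]='3' size=0x3=3, data at stream[3..6]='58t' -> body[0..3], body so far='58t'
Chunk 2: stream[8..9]='1' size=0x1=1, data at stream[11..12]='o' -> body[3..4], body so far='58to'
Chunk 3: stream[14..15]='5' size=0x5=5, data at stream[17..22]='nvnzf' -> body[4..9], body so far='58tonvnzf'
Chunk 4: stream[24..25]='6' size=0x6=6, data at stream[27..33]='tigyo7' -> body[9..15], body so far='58tonvnzftigyo7'
Chunk 5: stream[35..36]='0' size=0 (terminator). Final body='58tonvnzftigyo7' (15 bytes)

Answer: 58tonvnzftigyo7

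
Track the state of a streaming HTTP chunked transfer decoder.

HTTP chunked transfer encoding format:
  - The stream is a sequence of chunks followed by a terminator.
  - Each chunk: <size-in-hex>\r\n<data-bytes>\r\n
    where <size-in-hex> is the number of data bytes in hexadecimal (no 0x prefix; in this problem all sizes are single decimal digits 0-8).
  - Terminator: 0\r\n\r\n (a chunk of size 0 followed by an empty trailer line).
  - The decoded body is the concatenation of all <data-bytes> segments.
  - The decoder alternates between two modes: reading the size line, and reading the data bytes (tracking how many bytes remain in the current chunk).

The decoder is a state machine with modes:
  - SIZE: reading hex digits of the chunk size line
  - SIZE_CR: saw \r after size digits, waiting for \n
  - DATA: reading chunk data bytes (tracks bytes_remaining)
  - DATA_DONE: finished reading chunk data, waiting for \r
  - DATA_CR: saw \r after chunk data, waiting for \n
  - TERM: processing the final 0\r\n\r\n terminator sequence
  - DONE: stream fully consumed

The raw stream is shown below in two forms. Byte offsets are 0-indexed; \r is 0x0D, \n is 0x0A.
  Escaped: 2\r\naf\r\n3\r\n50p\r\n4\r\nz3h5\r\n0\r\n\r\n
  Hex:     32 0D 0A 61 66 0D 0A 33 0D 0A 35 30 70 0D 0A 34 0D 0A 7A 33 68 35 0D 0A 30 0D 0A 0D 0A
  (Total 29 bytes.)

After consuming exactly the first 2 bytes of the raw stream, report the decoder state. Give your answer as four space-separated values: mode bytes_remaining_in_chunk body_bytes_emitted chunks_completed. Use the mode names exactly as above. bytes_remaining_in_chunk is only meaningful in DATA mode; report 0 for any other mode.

Byte 0 = '2': mode=SIZE remaining=0 emitted=0 chunks_done=0
Byte 1 = 0x0D: mode=SIZE_CR remaining=0 emitted=0 chunks_done=0

Answer: SIZE_CR 0 0 0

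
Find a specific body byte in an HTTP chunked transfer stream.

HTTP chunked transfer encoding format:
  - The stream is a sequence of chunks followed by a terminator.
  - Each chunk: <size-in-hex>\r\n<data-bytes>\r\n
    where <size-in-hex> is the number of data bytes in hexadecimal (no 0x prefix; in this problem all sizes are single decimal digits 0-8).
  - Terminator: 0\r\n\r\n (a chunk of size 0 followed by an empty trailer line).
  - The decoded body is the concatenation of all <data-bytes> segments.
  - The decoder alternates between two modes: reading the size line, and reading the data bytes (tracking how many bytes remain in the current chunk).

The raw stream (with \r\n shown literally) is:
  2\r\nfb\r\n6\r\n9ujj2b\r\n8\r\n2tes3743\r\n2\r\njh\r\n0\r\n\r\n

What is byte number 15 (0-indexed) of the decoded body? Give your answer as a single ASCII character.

Chunk 1: stream[0..1]='2' size=0x2=2, data at stream[3..5]='fb' -> body[0..2], body so far='fb'
Chunk 2: stream[7..8]='6' size=0x6=6, data at stream[10..16]='9ujj2b' -> body[2..8], body so far='fb9ujj2b'
Chunk 3: stream[18..19]='8' size=0x8=8, data at stream[21..29]='2tes3743' -> body[8..16], body so far='fb9ujj2b2tes3743'
Chunk 4: stream[31..32]='2' size=0x2=2, data at stream[34..36]='jh' -> body[16..18], body so far='fb9ujj2b2tes3743jh'
Chunk 5: stream[38..39]='0' size=0 (terminator). Final body='fb9ujj2b2tes3743jh' (18 bytes)
Body byte 15 = '3'

Answer: 3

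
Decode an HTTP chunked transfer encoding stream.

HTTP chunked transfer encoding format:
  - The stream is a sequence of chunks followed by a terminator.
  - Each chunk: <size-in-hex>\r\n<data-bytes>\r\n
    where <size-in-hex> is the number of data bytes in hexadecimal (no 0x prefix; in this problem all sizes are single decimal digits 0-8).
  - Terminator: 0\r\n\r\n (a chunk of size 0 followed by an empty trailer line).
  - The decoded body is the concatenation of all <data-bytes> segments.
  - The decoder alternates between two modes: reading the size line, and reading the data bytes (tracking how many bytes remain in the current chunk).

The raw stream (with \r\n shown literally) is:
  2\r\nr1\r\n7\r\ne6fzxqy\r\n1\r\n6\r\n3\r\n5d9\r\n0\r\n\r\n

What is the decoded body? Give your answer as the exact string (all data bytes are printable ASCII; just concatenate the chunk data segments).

Answer: r1e6fzxqy65d9

Derivation:
Chunk 1: stream[0..1]='2' size=0x2=2, data at stream[3..5]='r1' -> body[0..2], body so far='r1'
Chunk 2: stream[7..8]='7' size=0x7=7, data at stream[10..17]='e6fzxqy' -> body[2..9], body so far='r1e6fzxqy'
Chunk 3: stream[19..20]='1' size=0x1=1, data at stream[22..23]='6' -> body[9..10], body so far='r1e6fzxqy6'
Chunk 4: stream[25..26]='3' size=0x3=3, data at stream[28..31]='5d9' -> body[10..13], body so far='r1e6fzxqy65d9'
Chunk 5: stream[33..34]='0' size=0 (terminator). Final body='r1e6fzxqy65d9' (13 bytes)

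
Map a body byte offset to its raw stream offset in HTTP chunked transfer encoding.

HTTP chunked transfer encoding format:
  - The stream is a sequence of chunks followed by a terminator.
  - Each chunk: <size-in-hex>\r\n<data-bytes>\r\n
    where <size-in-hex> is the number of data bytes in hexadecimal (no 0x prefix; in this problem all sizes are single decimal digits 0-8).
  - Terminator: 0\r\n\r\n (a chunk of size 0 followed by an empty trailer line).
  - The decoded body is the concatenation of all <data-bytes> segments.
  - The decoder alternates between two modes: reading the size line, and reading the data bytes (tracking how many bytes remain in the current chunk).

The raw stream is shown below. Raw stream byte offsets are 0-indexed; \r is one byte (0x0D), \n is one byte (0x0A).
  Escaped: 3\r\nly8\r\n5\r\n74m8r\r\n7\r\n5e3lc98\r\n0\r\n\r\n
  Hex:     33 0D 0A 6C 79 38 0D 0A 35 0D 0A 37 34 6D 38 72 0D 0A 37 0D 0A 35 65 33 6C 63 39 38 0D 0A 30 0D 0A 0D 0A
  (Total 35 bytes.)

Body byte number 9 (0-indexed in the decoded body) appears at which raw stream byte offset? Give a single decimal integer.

Answer: 22

Derivation:
Chunk 1: stream[0..1]='3' size=0x3=3, data at stream[3..6]='ly8' -> body[0..3], body so far='ly8'
Chunk 2: stream[8..9]='5' size=0x5=5, data at stream[11..16]='74m8r' -> body[3..8], body so far='ly874m8r'
Chunk 3: stream[18..19]='7' size=0x7=7, data at stream[21..28]='5e3lc98' -> body[8..15], body so far='ly874m8r5e3lc98'
Chunk 4: stream[30..31]='0' size=0 (terminator). Final body='ly874m8r5e3lc98' (15 bytes)
Body byte 9 at stream offset 22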